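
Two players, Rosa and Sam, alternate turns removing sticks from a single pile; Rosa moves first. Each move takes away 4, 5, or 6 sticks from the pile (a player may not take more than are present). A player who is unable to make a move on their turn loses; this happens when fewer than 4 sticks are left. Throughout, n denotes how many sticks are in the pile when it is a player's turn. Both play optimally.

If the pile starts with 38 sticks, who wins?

Positions with no move are L. A position that does have a move is losing for the player to move precisely when every available move leads to a winning position for the opponent. Fill in the labels:
n=0: no move → L
n=1: no move → L
n=2: no move → L
n=3: no move → L
n=4: reaches L-position 0 → W
n=5: reaches L-position 1 → W
n=6: reaches L-position 2 → W
n=7: reaches L-position 3 → W
n=8: reaches L-position 3 → W
n=9: reaches L-position 3 → W
n=10: only reaches 6(W), 5(W), 4(W), all W → L
n=11: only reaches 7(W), 6(W), 5(W), all W → L
n=12: only reaches 8(W), 7(W), 6(W), all W → L
n=13: only reaches 9(W), 8(W), 7(W), all W → L
n=14: reaches L-position 10 → W
n=15: reaches L-position 11 → W
n=16: reaches L-position 12 → W
n=17: reaches L-position 13 → W
n=18: reaches L-position 13 → W
n=19: reaches L-position 13 → W
n=20: only reaches 16(W), 15(W), 14(W), all W → L
n=21: only reaches 17(W), 16(W), 15(W), all W → L
n=22: only reaches 18(W), 17(W), 16(W), all W → L
n=23: only reaches 19(W), 18(W), 17(W), all W → L
n=24: reaches L-position 20 → W
n=25: reaches L-position 21 → W
n=26: reaches L-position 22 → W
n=27: reaches L-position 23 → W
n=28: reaches L-position 23 → W
n=29: reaches L-position 23 → W
n=30: only reaches 26(W), 25(W), 24(W), all W → L
n=31: only reaches 27(W), 26(W), 25(W), all W → L
n=32: only reaches 28(W), 27(W), 26(W), all W → L
n=33: only reaches 29(W), 28(W), 27(W), all W → L
n=34: reaches L-position 30 → W
n=35: reaches L-position 31 → W
n=36: reaches L-position 32 → W
n=37: reaches L-position 33 → W
n=38: reaches L-position 33 → W
From 38 Rosa can remove 5, leaving 33, reaching an L position.

Rosa wins.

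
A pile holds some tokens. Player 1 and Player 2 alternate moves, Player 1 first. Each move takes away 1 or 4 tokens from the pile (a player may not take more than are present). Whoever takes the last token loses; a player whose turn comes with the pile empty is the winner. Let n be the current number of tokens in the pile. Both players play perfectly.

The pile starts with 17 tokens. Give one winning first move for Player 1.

Remove 1, leaving 16.

Classify positions by backward induction: terminal positions (no move available) are W. From any other position, the mover wins iff some move reaches an L.
n=0: no move; the opponent has just taken the last token and therefore loses → W
n=1: the only move is to 0(W), a W ⇒ L
n=2: can move to 1, which is L ⇒ W
n=3: the only move is to 2(W), a W ⇒ L
n=4: can move to 3, which is L ⇒ W
n=5: can move to 1, which is L ⇒ W
n=6: moves to 5(W), 2(W); every one is W ⇒ L
n=7: can move to 6, which is L ⇒ W
n=8: moves to 7(W), 4(W); every one is W ⇒ L
n=9: can move to 8, which is L ⇒ W
n=10: can move to 6, which is L ⇒ W
n=11: moves to 10(W), 7(W); every one is W ⇒ L
n=12: can move to 11, which is L ⇒ W
n=13: moves to 12(W), 9(W); every one is W ⇒ L
n=14: can move to 13, which is L ⇒ W
n=15: can move to 11, which is L ⇒ W
n=16: moves to 15(W), 12(W); every one is W ⇒ L
n=17: can move to 16, which is L ⇒ W
From 17, the L positions reachable in one move are: 16, 13. Any move reaching one of these is winning.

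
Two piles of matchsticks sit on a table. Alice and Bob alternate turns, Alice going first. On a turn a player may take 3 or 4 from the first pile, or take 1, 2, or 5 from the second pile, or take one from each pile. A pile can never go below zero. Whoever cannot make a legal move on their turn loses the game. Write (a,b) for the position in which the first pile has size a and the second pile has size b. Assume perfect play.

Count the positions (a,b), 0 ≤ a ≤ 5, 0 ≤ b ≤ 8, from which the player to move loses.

Work bottom-up. With no move the player to move loses. Otherwise the position is W if at least one move leads to an L position for the opponent, and L if every move leads to a W.
Every move lowers a or b (never raises either), so fill the grid row by row in increasing a, and left to right within a row: each cell's successors are then already labelled.
      b=0  b=1  b=2  b=3  b=4  b=5  b=6  b=7  b=8
a=0:    L    W    W    L    W    W    L    W    W
a=1:    L    W    W    L    W    W    L    W    W
a=2:    L    W    W    L    W    W    L    W    W
a=3:    W    W    L    W    W    L    W    W    L
a=4:    W    L    W    W    L    W    W    L    W
a=5:    W    L    W    W    L    W    W    L    W
Cells with no legal move (terminal, hence L): (0,0), (1,0), (2,0).
The remaining L cells, each justified by listing all of its moves:
(0,3): L (options (0,2)(W), (0,1)(W) are all W)
(0,6): L (options (0,5)(W), (0,4)(W), (0,1)(W) are all W)
(1,3): L (options (1,2)(W), (1,1)(W), (0,2)(W) are all W)
(1,6): L (options (1,5)(W), (1,4)(W), (1,1)(W), (0,5)(W) are all W)
(2,3): L (options (2,2)(W), (2,1)(W), (1,2)(W) are all W)
(2,6): L (options (2,5)(W), (2,4)(W), (2,1)(W), (1,5)(W) are all W)
(3,2): L (options (0,2)(W), (3,1)(W), (3,0)(W), (2,1)(W) are all W)
(3,5): L (options (0,5)(W), (3,4)(W), (3,3)(W), (3,0)(W), (2,4)(W) are all W)
(3,8): L (options (0,8)(W), (3,7)(W), (3,6)(W), (3,3)(W), (2,7)(W) are all W)
(4,1): L (options (1,1)(W), (0,1)(W), (4,0)(W), (3,0)(W) are all W)
(4,4): L (options (1,4)(W), (0,4)(W), (4,3)(W), (4,2)(W), (3,3)(W) are all W)
(4,7): L (options (1,7)(W), (0,7)(W), (4,6)(W), (4,5)(W), (4,2)(W), (3,6)(W) are all W)
(5,1): L (options (2,1)(W), (1,1)(W), (5,0)(W), (4,0)(W) are all W)
(5,4): L (options (2,4)(W), (1,4)(W), (5,3)(W), (5,2)(W), (4,3)(W) are all W)
(5,7): L (options (2,7)(W), (1,7)(W), (5,6)(W), (5,5)(W), (5,2)(W), (4,6)(W) are all W)
Every other cell has at least one move into one of the L cells above, so it is W.
L cells per row: a=0: 3, a=1: 3, a=2: 3, a=3: 3, a=4: 3, a=5: 3; total 18.

18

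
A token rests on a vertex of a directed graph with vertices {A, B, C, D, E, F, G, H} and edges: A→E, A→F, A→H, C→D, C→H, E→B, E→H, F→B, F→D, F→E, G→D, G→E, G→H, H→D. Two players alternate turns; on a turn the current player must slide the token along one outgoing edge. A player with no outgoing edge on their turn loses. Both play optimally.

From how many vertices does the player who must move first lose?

3

Classify positions by backward induction: terminal positions (no move available) are L. From any other position, the mover wins iff some move reaches an L.
Every edge goes from a vertex to one that appears earlier in the order D, B, H, E, C, F, G, A, so processing vertices in that order labels each vertex after all of its successors.
D: no outgoing edge → L
B: no outgoing edge → L
H: reaches L-position D → W
E: reaches L-position B → W
C: reaches L-position D → W
F: reaches L-position B → W
G: reaches L-position D → W
A: only reaches F(W), E(W), H(W), all W → L
The L vertices are A, B, D; that is 3 in all.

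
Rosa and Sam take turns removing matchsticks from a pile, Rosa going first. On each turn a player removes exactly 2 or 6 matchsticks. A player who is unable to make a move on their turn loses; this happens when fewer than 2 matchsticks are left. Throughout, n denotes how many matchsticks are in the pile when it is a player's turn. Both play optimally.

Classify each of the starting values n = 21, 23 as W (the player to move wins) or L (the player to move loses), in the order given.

21: L, 23: W

Work bottom-up. With no move the player to move loses. Otherwise the position is W if at least one move leads to an L position for the opponent, and L if every move leads to a W.
n=0: no move → L
n=1: no move → L
n=2: can move to 0, which is L ⇒ W
n=3: can move to 1, which is L ⇒ W
n=4: the only move is to 2(W), a W ⇒ L
n=5: the only move is to 3(W), a W ⇒ L
n=6: can move to 4, which is L ⇒ W
n=7: can move to 5, which is L ⇒ W
n=8: moves to 6(W), 2(W); every one is W ⇒ L
n=9: moves to 7(W), 3(W); every one is W ⇒ L
n=10: can move to 8, which is L ⇒ W
n=11: can move to 9, which is L ⇒ W
n=12: moves to 10(W), 6(W); every one is W ⇒ L
n=13: moves to 11(W), 7(W); every one is W ⇒ L
n=14: can move to 12, which is L ⇒ W
n=15: can move to 13, which is L ⇒ W
n=16: moves to 14(W), 10(W); every one is W ⇒ L
n=17: moves to 15(W), 11(W); every one is W ⇒ L
n=18: can move to 16, which is L ⇒ W
n=19: can move to 17, which is L ⇒ W
n=20: moves to 18(W), 14(W); every one is W ⇒ L
n=21: moves to 19(W), 15(W); every one is W ⇒ L
n=22: can move to 20, which is L ⇒ W
n=23: can move to 21, which is L ⇒ W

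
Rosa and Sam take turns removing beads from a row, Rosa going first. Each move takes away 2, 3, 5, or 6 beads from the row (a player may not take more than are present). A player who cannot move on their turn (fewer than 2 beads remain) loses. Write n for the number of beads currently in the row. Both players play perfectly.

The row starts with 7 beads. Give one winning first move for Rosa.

Remove 6, leaving 1.

Positions with no move are L. A position that does have a move is losing for the player to move precisely when every available move leads to a winning position for the opponent. Fill in the labels:
n=0: no move → L
n=1: no move → L
n=2: reaches L-position 0 → W
n=3: reaches L-position 1 → W
n=4: reaches L-position 1 → W
n=5: reaches L-position 0 → W
n=6: reaches L-position 1 → W
n=7: reaches L-position 1 → W
From 7, the L positions reachable in one move are: 1.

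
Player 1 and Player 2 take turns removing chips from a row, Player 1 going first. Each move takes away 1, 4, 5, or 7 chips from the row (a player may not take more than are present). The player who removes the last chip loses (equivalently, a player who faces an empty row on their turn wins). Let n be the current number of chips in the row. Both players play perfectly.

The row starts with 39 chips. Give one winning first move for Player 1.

Positions with no move are W. A position that does have a move is losing for the player to move precisely when every available move leads to a winning position for the opponent. Fill in the labels:
n=0: no move; the opponent has just taken the last chip and therefore loses → W
n=1: L (sole option 0(W) is W)
n=2: W (go to 1, an L position)
n=3: L (sole option 2(W) is W)
n=4: W (go to 3, an L position)
n=5: W (go to 1, an L position)
n=6: W (go to 1, an L position)
n=7: W (go to 3, an L position)
n=8: W (go to 3, an L position)
n=9: L (options 8(W), 5(W), 4(W), 2(W) are all W)
n=10: W (go to 9, an L position)
n=11: L (options 10(W), 7(W), 6(W), 4(W) are all W)
n=12: W (go to 11, an L position)
n=13: W (go to 9, an L position)
n=14: W (go to 9, an L position)
n=15: W (go to 11, an L position)
n=16: W (go to 11, an L position)
n=17: L (options 16(W), 13(W), 12(W), 10(W) are all W)
n=18: W (go to 17, an L position)
n=19: L (options 18(W), 15(W), 14(W), 12(W) are all W)
n=20: W (go to 19, an L position)
n=21: W (go to 17, an L position)
n=22: W (go to 17, an L position)
n=23: W (go to 19, an L position)
n=24: W (go to 19, an L position)
n=25: L (options 24(W), 21(W), 20(W), 18(W) are all W)
n=26: W (go to 25, an L position)
n=27: L (options 26(W), 23(W), 22(W), 20(W) are all W)
n=28: W (go to 27, an L position)
n=29: W (go to 25, an L position)
n=30: W (go to 25, an L position)
n=31: W (go to 27, an L position)
n=32: W (go to 27, an L position)
n=33: L (options 32(W), 29(W), 28(W), 26(W) are all W)
n=34: W (go to 33, an L position)
n=35: L (options 34(W), 31(W), 30(W), 28(W) are all W)
n=36: W (go to 35, an L position)
n=37: W (go to 33, an L position)
n=38: W (go to 33, an L position)
n=39: W (go to 35, an L position)
From 39, the L positions reachable in one move are: 35.

Remove 4, leaving 35.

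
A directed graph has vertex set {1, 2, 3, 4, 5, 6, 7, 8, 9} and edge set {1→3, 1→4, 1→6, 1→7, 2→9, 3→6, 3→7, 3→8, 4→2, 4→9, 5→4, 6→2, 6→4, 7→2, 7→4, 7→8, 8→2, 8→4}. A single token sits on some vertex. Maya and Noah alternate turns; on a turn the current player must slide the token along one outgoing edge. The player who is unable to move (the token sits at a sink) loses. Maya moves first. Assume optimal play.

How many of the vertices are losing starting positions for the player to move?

4

Classify positions by backward induction: terminal positions (no move available) are L. From any other position, the mover wins iff some move reaches an L.
Every edge goes from a vertex to one that appears earlier in the order 9, 2, 4, 6, 8, 5, 7, 3, 1, so processing vertices in that order labels each vertex after all of its successors.
9: no outgoing edge → L
2: W (go to 9, an L position)
4: W (go to 9, an L position)
6: L (options 4(W), 2(W) are all W)
8: L (options 4(W), 2(W) are all W)
5: L (sole option 4(W) is W)
7: W (go to 8, an L position)
3: W (go to 8, an L position)
1: W (go to 6, an L position)
The L vertices are 5, 6, 8, 9; that is 4 in all.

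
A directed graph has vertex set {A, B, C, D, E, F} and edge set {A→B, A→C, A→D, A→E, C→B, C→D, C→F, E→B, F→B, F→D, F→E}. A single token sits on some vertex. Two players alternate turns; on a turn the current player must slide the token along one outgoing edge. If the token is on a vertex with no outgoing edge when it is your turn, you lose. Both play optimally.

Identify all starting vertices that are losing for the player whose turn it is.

Classify positions by backward induction: terminal positions (no move available) are L. From any other position, the mover wins iff some move reaches an L.
Every edge goes from a vertex to one that appears earlier in the order B, D, E, F, C, A, so processing vertices in that order labels each vertex after all of its successors.
B: no outgoing edge → L
D: no outgoing edge → L
E: W (go to B, an L position)
F: W (go to D, an L position)
C: W (go to D, an L position)
A: W (go to D, an L position)
Reading off the rows marked L gives the requested list; there are 2 such vertices.

B, D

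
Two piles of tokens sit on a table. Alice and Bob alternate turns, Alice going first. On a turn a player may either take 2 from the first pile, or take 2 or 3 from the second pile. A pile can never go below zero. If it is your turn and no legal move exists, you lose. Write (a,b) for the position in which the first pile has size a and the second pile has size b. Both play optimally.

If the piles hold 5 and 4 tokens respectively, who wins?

Alice wins.

Classify positions by backward induction: terminal positions (no move available) are L. From any other position, the mover wins iff some move reaches an L.
No move ever increases a pile, so every position that can arise here has a ≤ 5 and b ≤ 4; it is enough to label the cells with 0 ≤ a ≤ 5 and 0 ≤ b ≤ 4.
Every move lowers a or b (never raises either), so fill the grid row by row in increasing a, and left to right within a row: each cell's successors are then already labelled.
      b=0  b=1  b=2  b=3  b=4
a=0:    L    L    W    W    W
a=1:    L    L    W    W    W
a=2:    W    W    L    L    W
a=3:    W    W    L    L    W
a=4:    L    L    W    W    W
a=5:    L    L    W    W    W
Cells with no legal move (terminal, hence L): (0,0), (0,1), (1,0), (1,1).
The remaining L cells, each justified by listing all of its moves:
(2,2): →(0,2)(W), (2,0)(W) — all W, so L
(2,3): →(0,3)(W), (2,1)(W), (2,0)(W) — all W, so L
(3,2): →(1,2)(W), (3,0)(W) — all W, so L
(3,3): →(1,3)(W), (3,1)(W), (3,0)(W) — all W, so L
(4,0): →(2,0)(W) only, which is W, so L
(4,1): →(2,1)(W) only, which is W, so L
(5,0): →(3,0)(W) only, which is W, so L
(5,1): →(3,1)(W) only, which is W, so L
Every other cell has at least one move into one of the L cells above, so it is W.
The starting position (5,4) is W: Alice should move to (5,1), handing over an L position.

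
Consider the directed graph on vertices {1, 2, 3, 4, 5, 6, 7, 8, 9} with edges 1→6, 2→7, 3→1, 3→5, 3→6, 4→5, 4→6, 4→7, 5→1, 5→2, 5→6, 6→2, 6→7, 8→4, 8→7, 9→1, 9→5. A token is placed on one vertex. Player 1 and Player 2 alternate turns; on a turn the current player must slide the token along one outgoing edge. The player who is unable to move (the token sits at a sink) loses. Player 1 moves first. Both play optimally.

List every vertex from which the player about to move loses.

Build the W/L table. Terminal = L. A non-terminal position is W if it has a move to some L; otherwise it is L.
Every edge goes from a vertex to one that appears earlier in the order 7, 2, 6, 1, 5, 4, 3, 8, 9, so processing vertices in that order labels each vertex after all of its successors.
7: no outgoing edge → L
2: can move to 7, which is L ⇒ W
6: can move to 7, which is L ⇒ W
1: the only move is to 6(W), a W ⇒ L
5: can move to 1, which is L ⇒ W
4: can move to 7, which is L ⇒ W
3: can move to 1, which is L ⇒ W
8: can move to 7, which is L ⇒ W
9: can move to 1, which is L ⇒ W
Reading off the rows marked L gives the requested list; there are 2 such vertices.

1, 7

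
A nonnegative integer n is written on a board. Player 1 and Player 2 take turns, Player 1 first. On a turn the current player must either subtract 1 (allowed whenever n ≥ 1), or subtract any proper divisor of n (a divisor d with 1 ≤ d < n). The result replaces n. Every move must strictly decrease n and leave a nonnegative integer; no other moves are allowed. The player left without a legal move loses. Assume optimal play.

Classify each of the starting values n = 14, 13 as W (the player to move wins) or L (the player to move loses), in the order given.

Compute win/loss labels from the base case upward. A position with no move is L. Any other position is W if it can reach an L in one move, else L.
n=0: no move → L
n=1: →0(L), so W
n=2: →1(W) only, which is W, so L
n=3: →2(L), so W
n=4: →2(L), so W
n=5: →4(W) only, which is W, so L
n=6: →5(L), so W
n=7: →6(W) only, which is W, so L
n=8: →7(L), so W
n=9: →6(W), 8(W) — all W, so L
n=10: →5(L), so W
n=11: →10(W) only, which is W, so L
n=12: →9(L), so W
n=13: →12(W) only, which is W, so L
n=14: →7(L), so W

14: W, 13: L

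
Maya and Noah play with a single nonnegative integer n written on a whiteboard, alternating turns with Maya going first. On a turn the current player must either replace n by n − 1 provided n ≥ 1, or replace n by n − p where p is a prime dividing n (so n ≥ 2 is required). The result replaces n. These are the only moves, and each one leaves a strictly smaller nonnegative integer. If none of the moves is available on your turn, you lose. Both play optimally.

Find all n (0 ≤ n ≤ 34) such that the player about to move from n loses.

0, 4, 8, 12, 16, 20, 24, 28, 32

Use the standard recursion: the mover loses at a terminal position; elsewhere, the mover wins exactly when some move hands the opponent an L position.
n=0: no move → L
n=1: reaches L-position 0 → W
n=2: reaches L-position 0 → W
n=3: reaches L-position 0 → W
n=4: only reaches 2(W), 3(W), all W → L
n=5: reaches L-position 0 → W
n=6: reaches L-position 4 → W
n=7: reaches L-position 0 → W
n=8: only reaches 6(W), 7(W), all W → L
n=9: reaches L-position 8 → W
n=10: reaches L-position 8 → W
n=11: reaches L-position 0 → W
n=12: only reaches 9(W), 10(W), 11(W), all W → L
n=13: reaches L-position 0 → W
n=14: reaches L-position 12 → W
n=15: reaches L-position 12 → W
n=16: only reaches 14(W), 15(W), all W → L
n=17: reaches L-position 0 → W
n=18: reaches L-position 16 → W
n=19: reaches L-position 0 → W
n=20: only reaches 15(W), 18(W), 19(W), all W → L
n=21: reaches L-position 20 → W
n=22: reaches L-position 20 → W
n=23: reaches L-position 0 → W
n=24: only reaches 21(W), 22(W), 23(W), all W → L
n=25: reaches L-position 20 → W
n=26: reaches L-position 24 → W
n=27: reaches L-position 24 → W
n=28: only reaches 21(W), 26(W), 27(W), all W → L
n=29: reaches L-position 0 → W
n=30: reaches L-position 28 → W
n=31: reaches L-position 0 → W
n=32: only reaches 30(W), 31(W), all W → L
n=33: reaches L-position 32 → W
n=34: reaches L-position 32 → W
Reading off the rows marked L gives the requested list; there are 9 such values of n.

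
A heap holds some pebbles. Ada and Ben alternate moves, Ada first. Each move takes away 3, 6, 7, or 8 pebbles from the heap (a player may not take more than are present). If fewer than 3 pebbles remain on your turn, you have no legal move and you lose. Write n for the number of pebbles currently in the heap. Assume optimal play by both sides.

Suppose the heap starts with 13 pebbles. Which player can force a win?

Positions with no move are L. A position that does have a move is losing for the player to move precisely when every available move leads to a winning position for the opponent. Fill in the labels:
n=0: no move → L
n=1: no move → L
n=2: no move → L
n=3: →0(L), so W
n=4: →1(L), so W
n=5: →2(L), so W
n=6: →0(L), so W
n=7: →1(L), so W
n=8: →2(L), so W
n=9: →2(L), so W
n=10: →2(L), so W
n=11: →8(W), 5(W), 4(W), 3(W) — all W, so L
n=12: →9(W), 6(W), 5(W), 4(W) — all W, so L
n=13: →10(W), 7(W), 6(W), 5(W) — all W, so L
The starting position 13 is L: whatever Ada does, the opponent receives a W position.

Ben wins.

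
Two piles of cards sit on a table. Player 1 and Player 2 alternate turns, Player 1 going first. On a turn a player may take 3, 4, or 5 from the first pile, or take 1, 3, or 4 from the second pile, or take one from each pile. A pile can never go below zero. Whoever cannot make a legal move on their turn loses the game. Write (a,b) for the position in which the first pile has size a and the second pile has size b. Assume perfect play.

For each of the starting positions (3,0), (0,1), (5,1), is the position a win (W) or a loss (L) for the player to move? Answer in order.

Classify positions by backward induction: terminal positions (no move available) are L. From any other position, the mover wins iff some move reaches an L.
No move ever increases a pile, so every position that can arise here has a ≤ 5 and b ≤ 1; it is enough to label the cells with 0 ≤ a ≤ 5 and 0 ≤ b ≤ 1.
Every move lowers a or b (never raises either), so fill the grid row by row in increasing a, and left to right within a row: each cell's successors are then already labelled.
      b=0  b=1
a=0:    L    W
a=1:    L    W
a=2:    L    W
a=3:    W    W
a=4:    W    L
a=5:    W    L
Cells with no legal move (terminal, hence L): (0,0), (1,0), (2,0).
The remaining L cells, each justified by listing all of its moves:
(4,1): moves to (1,1)(W), (0,1)(W), (4,0)(W), (3,0)(W); every one is W ⇒ L
(5,1): moves to (2,1)(W), (1,1)(W), (0,1)(W), (5,0)(W), (4,0)(W); every one is W ⇒ L
Every other cell has at least one move into one of the L cells above, so it is W.
(3,0): the move to (0,0) reaches an L cell, so W
(0,1): the move to (0,0) reaches an L cell, so W
(5,1): one of the L cells justified above, so L

(3,0): W, (0,1): W, (5,1): L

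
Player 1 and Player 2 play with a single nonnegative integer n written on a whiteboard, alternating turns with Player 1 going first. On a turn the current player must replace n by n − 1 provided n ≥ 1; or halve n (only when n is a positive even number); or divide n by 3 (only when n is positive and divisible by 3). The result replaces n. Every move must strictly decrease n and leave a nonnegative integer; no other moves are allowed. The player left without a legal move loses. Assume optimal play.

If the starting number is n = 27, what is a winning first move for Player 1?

Label each position W (a win for the player to move) or L (a loss). A position with no legal move is L; any other position is W exactly when some move reaches an L, and L when every move reaches a W.
n=0: no move → L
n=1: reaches L-position 0 → W
n=2: only reaches 1(W), which is W → L
n=3: reaches L-position 2 → W
n=4: reaches L-position 2 → W
n=5: only reaches 4(W), which is W → L
n=6: reaches L-position 2 → W
n=7: only reaches 6(W), which is W → L
n=8: reaches L-position 7 → W
n=9: only reaches 3(W), 8(W), all W → L
n=10: reaches L-position 5 → W
n=11: only reaches 10(W), which is W → L
n=12: reaches L-position 11 → W
n=13: only reaches 12(W), which is W → L
n=14: reaches L-position 7 → W
n=15: reaches L-position 5 → W
n=16: only reaches 8(W), 15(W), all W → L
n=17: reaches L-position 16 → W
n=18: reaches L-position 9 → W
n=19: only reaches 18(W), which is W → L
n=20: reaches L-position 19 → W
n=21: reaches L-position 7 → W
n=22: reaches L-position 11 → W
n=23: only reaches 22(W), which is W → L
n=24: reaches L-position 23 → W
n=25: only reaches 24(W), which is W → L
n=26: reaches L-position 13 → W
n=27: reaches L-position 9 → W
From 27, the L positions reachable in one move are: 9.

Move to 9.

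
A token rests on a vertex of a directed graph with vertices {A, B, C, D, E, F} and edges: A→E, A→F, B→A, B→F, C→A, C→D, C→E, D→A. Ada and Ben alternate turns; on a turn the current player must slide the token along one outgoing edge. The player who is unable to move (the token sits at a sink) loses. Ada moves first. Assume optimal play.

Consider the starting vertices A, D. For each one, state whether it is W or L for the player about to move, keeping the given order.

A: W, D: L

Positions with no move are L. A position that does have a move is losing for the player to move precisely when every available move leads to a winning position for the opponent. Fill in the labels:
Every edge goes from a vertex to one that appears earlier in the order E, F, A, D, C, B, so processing vertices in that order labels each vertex after all of its successors.
E: no outgoing edge → L
F: no outgoing edge → L
A: can move to F, which is L ⇒ W
D: the only move is to A(W), a W ⇒ L
C: can move to D, which is L ⇒ W
B: can move to F, which is L ⇒ W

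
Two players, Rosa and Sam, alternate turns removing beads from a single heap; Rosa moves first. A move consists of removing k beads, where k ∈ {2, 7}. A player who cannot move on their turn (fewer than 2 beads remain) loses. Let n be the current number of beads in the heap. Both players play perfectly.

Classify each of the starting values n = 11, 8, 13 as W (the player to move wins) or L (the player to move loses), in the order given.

11: W, 8: W, 13: L

Use the standard recursion: the mover loses at a terminal position; elsewhere, the mover wins exactly when some move hands the opponent an L position.
n=0: no move → L
n=1: no move → L
n=2: reaches L-position 0 → W
n=3: reaches L-position 1 → W
n=4: only reaches 2(W), which is W → L
n=5: only reaches 3(W), which is W → L
n=6: reaches L-position 4 → W
n=7: reaches L-position 5 → W
n=8: reaches L-position 1 → W
n=9: only reaches 7(W), 2(W), all W → L
n=10: only reaches 8(W), 3(W), all W → L
n=11: reaches L-position 9 → W
n=12: reaches L-position 10 → W
n=13: only reaches 11(W), 6(W), all W → L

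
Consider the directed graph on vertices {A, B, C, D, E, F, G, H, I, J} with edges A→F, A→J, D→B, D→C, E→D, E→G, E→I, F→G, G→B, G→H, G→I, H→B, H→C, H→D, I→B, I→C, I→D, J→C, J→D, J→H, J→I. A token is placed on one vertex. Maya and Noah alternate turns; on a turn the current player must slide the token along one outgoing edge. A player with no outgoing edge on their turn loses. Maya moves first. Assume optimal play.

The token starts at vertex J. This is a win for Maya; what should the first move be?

Classify positions by backward induction: terminal positions (no move available) are L. From any other position, the mover wins iff some move reaches an L.
Every edge goes from a vertex to one that appears earlier in the order B, C, D, H, I, J, G, F, E, A, so processing vertices in that order labels each vertex after all of its successors.
B: no outgoing edge → L
C: no outgoing edge → L
D: can move to C, which is L ⇒ W
H: can move to C, which is L ⇒ W
I: can move to C, which is L ⇒ W
J: can move to C, which is L ⇒ W
G: can move to B, which is L ⇒ W
F: the only move is to G(W), a W ⇒ L
E: moves to G(W), I(W), D(W); every one is W ⇒ L
A: can move to F, which is L ⇒ W
From J, the L positions reachable in one move are: C.

Move to C.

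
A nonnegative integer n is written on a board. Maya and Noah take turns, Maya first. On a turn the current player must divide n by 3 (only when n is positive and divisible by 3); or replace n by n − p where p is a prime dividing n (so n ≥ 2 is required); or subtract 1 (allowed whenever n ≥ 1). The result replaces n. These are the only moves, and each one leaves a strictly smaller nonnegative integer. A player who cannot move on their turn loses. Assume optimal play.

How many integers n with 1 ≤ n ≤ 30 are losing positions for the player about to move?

7

Classify positions by backward induction: terminal positions (no move available) are L. From any other position, the mover wins iff some move reaches an L.
n=0: no move → L
n=1: →0(L), so W
n=2: →0(L), so W
n=3: →0(L), so W
n=4: →2(W), 3(W) — all W, so L
n=5: →0(L), so W
n=6: →4(L), so W
n=7: →0(L), so W
n=8: →6(W), 7(W) — all W, so L
n=9: →8(L), so W
n=10: →8(L), so W
n=11: →0(L), so W
n=12: →4(L), so W
n=13: →0(L), so W
n=14: →7(W), 12(W), 13(W) — all W, so L
n=15: →14(L), so W
n=16: →14(L), so W
n=17: →0(L), so W
n=18: →6(W), 15(W), 16(W), 17(W) — all W, so L
n=19: →0(L), so W
n=20: →18(L), so W
n=21: →14(L), so W
n=22: →11(W), 20(W), 21(W) — all W, so L
n=23: →0(L), so W
n=24: →8(L), so W
n=25: →20(W), 24(W) — all W, so L
n=26: →25(L), so W
n=27: →9(W), 24(W), 26(W) — all W, so L
n=28: →27(L), so W
n=29: →0(L), so W
n=30: →25(L), so W
L entries with 1 ≤ n ≤ 30 (n=0 is outside the asked range and is not counted): n = 4, 8, 14, 18, 22, 25, 27; that makes 7.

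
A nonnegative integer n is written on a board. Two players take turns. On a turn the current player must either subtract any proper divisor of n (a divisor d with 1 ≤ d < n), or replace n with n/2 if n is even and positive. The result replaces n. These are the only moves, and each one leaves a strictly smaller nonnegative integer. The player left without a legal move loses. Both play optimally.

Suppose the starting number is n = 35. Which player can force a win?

Label each position W (a win for the player to move) or L (a loss). A position with no legal move is L; any other position is W exactly when some move reaches an L, and L when every move reaches a W.
n=0: no move → L
n=1: no move → L
n=2: reaches L-position 1 → W
n=3: only reaches 2(W), which is W → L
n=4: reaches L-position 3 → W
n=5: only reaches 4(W), which is W → L
n=6: reaches L-position 3 → W
n=7: only reaches 6(W), which is W → L
n=8: reaches L-position 7 → W
n=9: only reaches 6(W), 8(W), all W → L
n=10: reaches L-position 5 → W
n=11: only reaches 10(W), which is W → L
n=12: reaches L-position 9 → W
n=13: only reaches 12(W), which is W → L
n=14: reaches L-position 7 → W
n=15: only reaches 10(W), 12(W), 14(W), all W → L
n=16: reaches L-position 15 → W
n=17: only reaches 16(W), which is W → L
n=18: reaches L-position 9 → W
n=19: only reaches 18(W), which is W → L
n=20: reaches L-position 15 → W
n=21: only reaches 14(W), 18(W), 20(W), all W → L
n=22: reaches L-position 11 → W
n=23: only reaches 22(W), which is W → L
n=24: reaches L-position 21 → W
n=25: only reaches 20(W), 24(W), all W → L
n=26: reaches L-position 13 → W
n=27: only reaches 18(W), 24(W), 26(W), all W → L
n=28: reaches L-position 21 → W
n=29: only reaches 28(W), which is W → L
n=30: reaches L-position 15 → W
n=31: only reaches 30(W), which is W → L
n=32: reaches L-position 31 → W
n=33: only reaches 22(W), 30(W), 32(W), all W → L
n=34: reaches L-position 17 → W
n=35: only reaches 28(W), 30(W), 34(W), all W → L
Every move from 35 reaches a W position, so the mover loses.

The second player wins.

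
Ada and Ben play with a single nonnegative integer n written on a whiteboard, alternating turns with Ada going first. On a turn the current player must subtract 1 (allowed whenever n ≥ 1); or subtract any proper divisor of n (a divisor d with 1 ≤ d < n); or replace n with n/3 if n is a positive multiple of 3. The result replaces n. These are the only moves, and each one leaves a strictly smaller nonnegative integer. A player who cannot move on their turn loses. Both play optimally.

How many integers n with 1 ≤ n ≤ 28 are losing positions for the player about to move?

11

Use the standard recursion: the mover loses at a terminal position; elsewhere, the mover wins exactly when some move hands the opponent an L position.
n=0: no move → L
n=1: reaches L-position 0 → W
n=2: only reaches 1(W), which is W → L
n=3: reaches L-position 2 → W
n=4: reaches L-position 2 → W
n=5: only reaches 4(W), which is W → L
n=6: reaches L-position 2 → W
n=7: only reaches 6(W), which is W → L
n=8: reaches L-position 7 → W
n=9: only reaches 3(W), 6(W), 8(W), all W → L
n=10: reaches L-position 5 → W
n=11: only reaches 10(W), which is W → L
n=12: reaches L-position 9 → W
n=13: only reaches 12(W), which is W → L
n=14: reaches L-position 7 → W
n=15: reaches L-position 5 → W
n=16: only reaches 8(W), 12(W), 14(W), 15(W), all W → L
n=17: reaches L-position 16 → W
n=18: reaches L-position 9 → W
n=19: only reaches 18(W), which is W → L
n=20: reaches L-position 16 → W
n=21: reaches L-position 7 → W
n=22: reaches L-position 11 → W
n=23: only reaches 22(W), which is W → L
n=24: reaches L-position 16 → W
n=25: only reaches 20(W), 24(W), all W → L
n=26: reaches L-position 13 → W
n=27: reaches L-position 9 → W
n=28: only reaches 14(W), 21(W), 24(W), 26(W), 27(W), all W → L
L entries with 1 ≤ n ≤ 28 (n=0 is outside the asked range and is not counted): n = 2, 5, 7, 9, 11, 13, 16, 19, 23, 25, 28; that makes 11.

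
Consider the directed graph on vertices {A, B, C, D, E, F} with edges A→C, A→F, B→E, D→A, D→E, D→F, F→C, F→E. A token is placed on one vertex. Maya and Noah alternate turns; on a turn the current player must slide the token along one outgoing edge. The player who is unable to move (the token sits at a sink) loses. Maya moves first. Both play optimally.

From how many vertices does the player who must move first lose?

2

Positions with no move are L. A position that does have a move is losing for the player to move precisely when every available move leads to a winning position for the opponent. Fill in the labels:
Every edge goes from a vertex to one that appears earlier in the order E, C, F, A, D, B, so processing vertices in that order labels each vertex after all of its successors.
E: no outgoing edge → L
C: no outgoing edge → L
F: reaches L-position C → W
A: reaches L-position C → W
D: reaches L-position E → W
B: reaches L-position E → W
The L vertices are C, E; that is 2 in all.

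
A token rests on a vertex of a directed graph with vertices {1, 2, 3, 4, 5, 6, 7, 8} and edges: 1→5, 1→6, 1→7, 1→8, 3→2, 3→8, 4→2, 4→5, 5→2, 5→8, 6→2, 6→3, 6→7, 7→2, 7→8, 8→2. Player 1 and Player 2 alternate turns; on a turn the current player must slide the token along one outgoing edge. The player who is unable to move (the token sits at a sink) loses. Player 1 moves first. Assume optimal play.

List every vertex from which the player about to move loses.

1, 2

Compute win/loss labels from the base case upward. A position with no move is L. Any other position is W if it can reach an L in one move, else L.
Every edge goes from a vertex to one that appears earlier in the order 2, 8, 5, 4, 3, 7, 6, 1, so processing vertices in that order labels each vertex after all of its successors.
2: no outgoing edge → L
8: reaches L-position 2 → W
5: reaches L-position 2 → W
4: reaches L-position 2 → W
3: reaches L-position 2 → W
7: reaches L-position 2 → W
6: reaches L-position 2 → W
1: only reaches 6(W), 7(W), 5(W), 8(W), all W → L
Reading off the rows marked L gives the requested list; there are 2 such vertices.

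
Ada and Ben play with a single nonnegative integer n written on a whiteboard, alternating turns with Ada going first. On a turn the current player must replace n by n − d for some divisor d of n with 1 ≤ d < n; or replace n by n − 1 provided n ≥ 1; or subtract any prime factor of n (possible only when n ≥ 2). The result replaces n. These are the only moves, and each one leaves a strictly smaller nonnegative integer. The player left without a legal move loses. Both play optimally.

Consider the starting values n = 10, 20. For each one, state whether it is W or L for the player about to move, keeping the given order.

Positions with no move are L. A position that does have a move is losing for the player to move precisely when every available move leads to a winning position for the opponent. Fill in the labels:
n=0: no move → L
n=1: →0(L), so W
n=2: →0(L), so W
n=3: →0(L), so W
n=4: →2(W), 3(W) — all W, so L
n=5: →0(L), so W
n=6: →4(L), so W
n=7: →0(L), so W
n=8: →4(L), so W
n=9: →6(W), 8(W) — all W, so L
n=10: →9(L), so W
n=11: →0(L), so W
n=12: →9(L), so W
n=13: →0(L), so W
n=14: →7(W), 12(W), 13(W) — all W, so L
n=15: →14(L), so W
n=16: →14(L), so W
n=17: →0(L), so W
n=18: →9(L), so W
n=19: →0(L), so W
n=20: →10(W), 15(W), 16(W), 18(W), 19(W) — all W, so L

10: W, 20: L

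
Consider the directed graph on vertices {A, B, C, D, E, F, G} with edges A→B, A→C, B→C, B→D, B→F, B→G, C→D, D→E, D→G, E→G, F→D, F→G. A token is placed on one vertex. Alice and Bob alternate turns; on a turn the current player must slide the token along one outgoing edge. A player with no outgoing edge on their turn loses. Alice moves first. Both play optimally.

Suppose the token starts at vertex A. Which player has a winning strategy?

Alice wins.

Build the W/L table. Terminal = L. A non-terminal position is W if it has a move to some L; otherwise it is L.
Every edge goes from a vertex to one that appears earlier in the order G, E, D, F, C, B, A, so processing vertices in that order labels each vertex after all of its successors.
G: no outgoing edge → L
E: W (go to G, an L position)
D: W (go to G, an L position)
F: W (go to G, an L position)
C: L (sole option D(W) is W)
B: W (go to C, an L position)
A: W (go to C, an L position)
From A Alice can move to C, reaching an L position.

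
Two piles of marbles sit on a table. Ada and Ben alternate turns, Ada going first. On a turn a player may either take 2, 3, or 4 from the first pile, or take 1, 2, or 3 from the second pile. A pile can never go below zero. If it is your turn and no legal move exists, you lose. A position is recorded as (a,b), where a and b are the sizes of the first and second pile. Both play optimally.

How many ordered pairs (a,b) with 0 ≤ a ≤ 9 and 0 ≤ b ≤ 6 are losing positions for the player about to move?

Classify positions by backward induction: terminal positions (no move available) are L. From any other position, the mover wins iff some move reaches an L.
Every move lowers a or b (never raises either), so fill the grid row by row in increasing a, and left to right within a row: each cell's successors are then already labelled.
      b=0  b=1  b=2  b=3  b=4  b=5  b=6
a=0:    L    W    W    W    L    W    W
a=1:    L    W    W    W    L    W    W
a=2:    W    L    W    W    W    L    W
a=3:    W    L    W    W    W    L    W
a=4:    W    W    L    W    W    W    L
a=5:    W    W    L    W    W    W    L
a=6:    L    W    W    W    L    W    W
a=7:    L    W    W    W    L    W    W
a=8:    W    L    W    W    W    L    W
a=9:    W    L    W    W    W    L    W
Cells with no legal move (terminal, hence L): (0,0), (1,0).
The remaining L cells, each justified by listing all of its moves:
(0,4): only reaches (0,3)(W), (0,2)(W), (0,1)(W), all W → L
(1,4): only reaches (1,3)(W), (1,2)(W), (1,1)(W), all W → L
(2,1): only reaches (0,1)(W), (2,0)(W), all W → L
(2,5): only reaches (0,5)(W), (2,4)(W), (2,3)(W), (2,2)(W), all W → L
(3,1): only reaches (1,1)(W), (0,1)(W), (3,0)(W), all W → L
(3,5): only reaches (1,5)(W), (0,5)(W), (3,4)(W), (3,3)(W), (3,2)(W), all W → L
(4,2): only reaches (2,2)(W), (1,2)(W), (0,2)(W), (4,1)(W), (4,0)(W), all W → L
(4,6): only reaches (2,6)(W), (1,6)(W), (0,6)(W), (4,5)(W), (4,4)(W), (4,3)(W), all W → L
(5,2): only reaches (3,2)(W), (2,2)(W), (1,2)(W), (5,1)(W), (5,0)(W), all W → L
(5,6): only reaches (3,6)(W), (2,6)(W), (1,6)(W), (5,5)(W), (5,4)(W), (5,3)(W), all W → L
(6,0): only reaches (4,0)(W), (3,0)(W), (2,0)(W), all W → L
(6,4): only reaches (4,4)(W), (3,4)(W), (2,4)(W), (6,3)(W), (6,2)(W), (6,1)(W), all W → L
(7,0): only reaches (5,0)(W), (4,0)(W), (3,0)(W), all W → L
(7,4): only reaches (5,4)(W), (4,4)(W), (3,4)(W), (7,3)(W), (7,2)(W), (7,1)(W), all W → L
(8,1): only reaches (6,1)(W), (5,1)(W), (4,1)(W), (8,0)(W), all W → L
(8,5): only reaches (6,5)(W), (5,5)(W), (4,5)(W), (8,4)(W), (8,3)(W), (8,2)(W), all W → L
(9,1): only reaches (7,1)(W), (6,1)(W), (5,1)(W), (9,0)(W), all W → L
(9,5): only reaches (7,5)(W), (6,5)(W), (5,5)(W), (9,4)(W), (9,3)(W), (9,2)(W), all W → L
Every other cell has at least one move into one of the L cells above, so it is W.
L cells per row: a=0: 2, a=1: 2, a=2: 2, a=3: 2, a=4: 2, a=5: 2, a=6: 2, a=7: 2, a=8: 2, a=9: 2; total 20.

20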